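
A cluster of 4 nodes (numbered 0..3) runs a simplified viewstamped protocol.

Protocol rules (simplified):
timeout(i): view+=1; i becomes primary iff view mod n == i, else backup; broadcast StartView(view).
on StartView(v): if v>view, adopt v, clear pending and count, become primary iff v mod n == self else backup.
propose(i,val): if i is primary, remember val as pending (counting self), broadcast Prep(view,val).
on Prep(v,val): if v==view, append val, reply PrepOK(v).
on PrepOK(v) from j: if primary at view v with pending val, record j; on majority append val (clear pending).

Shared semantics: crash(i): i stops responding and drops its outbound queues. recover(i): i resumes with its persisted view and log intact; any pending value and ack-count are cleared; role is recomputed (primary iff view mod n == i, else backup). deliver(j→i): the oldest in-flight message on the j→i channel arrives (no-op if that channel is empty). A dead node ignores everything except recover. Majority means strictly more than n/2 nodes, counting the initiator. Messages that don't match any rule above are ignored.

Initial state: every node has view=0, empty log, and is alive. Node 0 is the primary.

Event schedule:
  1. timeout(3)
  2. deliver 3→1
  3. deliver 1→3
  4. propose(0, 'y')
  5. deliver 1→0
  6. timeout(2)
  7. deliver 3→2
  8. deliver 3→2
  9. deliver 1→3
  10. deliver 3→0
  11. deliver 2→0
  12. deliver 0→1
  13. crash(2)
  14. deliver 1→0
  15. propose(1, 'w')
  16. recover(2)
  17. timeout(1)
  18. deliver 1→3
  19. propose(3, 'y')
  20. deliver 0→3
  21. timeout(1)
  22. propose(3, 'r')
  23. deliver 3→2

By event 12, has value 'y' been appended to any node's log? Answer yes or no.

no

[1] timeout(3) → N3(back v1 [-])
[2] deliver 3→1 → N1(prim v1 [-])
[3] deliver 1→3 → ∅
[4] propose(0,'y') → ∅
[5] deliver 1→0 → ∅
[6] timeout(2) → N2(back v1 [-])
[7] deliver 3→2 → ∅
[8] deliver 3→2 → ∅
[9] deliver 1→3 → ∅
[10] deliver 3→0 → N0(back v1 [-])
[11] deliver 2→0 → ∅
[12] deliver 0→1 → ∅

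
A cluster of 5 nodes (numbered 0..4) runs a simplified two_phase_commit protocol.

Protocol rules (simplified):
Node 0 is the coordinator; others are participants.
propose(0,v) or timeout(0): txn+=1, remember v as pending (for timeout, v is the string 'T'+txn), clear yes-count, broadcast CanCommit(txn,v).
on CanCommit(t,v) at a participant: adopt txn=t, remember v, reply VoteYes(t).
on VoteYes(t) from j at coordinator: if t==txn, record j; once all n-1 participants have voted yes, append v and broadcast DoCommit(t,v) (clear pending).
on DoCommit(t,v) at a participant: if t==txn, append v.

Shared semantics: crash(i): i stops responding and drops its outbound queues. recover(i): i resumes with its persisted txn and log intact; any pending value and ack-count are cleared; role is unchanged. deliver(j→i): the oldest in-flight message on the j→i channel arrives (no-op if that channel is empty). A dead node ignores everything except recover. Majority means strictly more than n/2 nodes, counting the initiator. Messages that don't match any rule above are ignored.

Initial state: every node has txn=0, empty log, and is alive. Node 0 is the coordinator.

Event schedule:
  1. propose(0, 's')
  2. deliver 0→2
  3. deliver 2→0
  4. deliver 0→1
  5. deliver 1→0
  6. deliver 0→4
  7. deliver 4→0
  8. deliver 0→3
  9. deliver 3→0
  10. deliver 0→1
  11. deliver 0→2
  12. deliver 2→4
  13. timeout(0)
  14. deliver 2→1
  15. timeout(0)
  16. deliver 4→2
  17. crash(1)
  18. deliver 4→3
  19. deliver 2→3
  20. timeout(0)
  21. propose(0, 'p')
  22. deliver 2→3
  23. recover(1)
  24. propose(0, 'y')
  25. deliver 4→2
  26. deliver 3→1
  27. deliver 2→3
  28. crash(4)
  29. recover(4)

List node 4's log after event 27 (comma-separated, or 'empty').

step 1 propose(0,'s'): 0={coor,t=1,log=-}
step 2 deliver 0→2: 2={part,t=1,log=-}
step 3 deliver 2→0: —
step 4 deliver 0→1: 1={part,t=1,log=-}
step 5 deliver 1→0: —
step 6 deliver 0→4: 4={part,t=1,log=-}
step 7 deliver 4→0: —
step 8 deliver 0→3: 3={part,t=1,log=-}
step 9 deliver 3→0: 0={coor,t=1,log=s}
step 10 deliver 0→1: 1={part,t=1,log=s}
step 11 deliver 0→2: 2={part,t=1,log=s}
step 12 deliver 2→4: —
step 13 timeout(0): 0={coor,t=2,log=s}
step 14 deliver 2→1: —
step 15 timeout(0): 0={coor,t=3,log=s}
step 16 deliver 4→2: —
step 17 crash(1): 1={✗part,t=1,log=s}
step 18 deliver 4→3: —
step 19 deliver 2→3: —
step 20 timeout(0): 0={coor,t=4,log=s}
step 21 propose(0,'p'): 0={coor,t=5,log=s}
step 22 deliver 2→3: —
step 23 recover(1): 1={part,t=1,log=s}
step 24 propose(0,'y'): 0={coor,t=6,log=s}
step 25 deliver 4→2: —
step 26 deliver 3→1: —
step 27 deliver 2→3: —

empty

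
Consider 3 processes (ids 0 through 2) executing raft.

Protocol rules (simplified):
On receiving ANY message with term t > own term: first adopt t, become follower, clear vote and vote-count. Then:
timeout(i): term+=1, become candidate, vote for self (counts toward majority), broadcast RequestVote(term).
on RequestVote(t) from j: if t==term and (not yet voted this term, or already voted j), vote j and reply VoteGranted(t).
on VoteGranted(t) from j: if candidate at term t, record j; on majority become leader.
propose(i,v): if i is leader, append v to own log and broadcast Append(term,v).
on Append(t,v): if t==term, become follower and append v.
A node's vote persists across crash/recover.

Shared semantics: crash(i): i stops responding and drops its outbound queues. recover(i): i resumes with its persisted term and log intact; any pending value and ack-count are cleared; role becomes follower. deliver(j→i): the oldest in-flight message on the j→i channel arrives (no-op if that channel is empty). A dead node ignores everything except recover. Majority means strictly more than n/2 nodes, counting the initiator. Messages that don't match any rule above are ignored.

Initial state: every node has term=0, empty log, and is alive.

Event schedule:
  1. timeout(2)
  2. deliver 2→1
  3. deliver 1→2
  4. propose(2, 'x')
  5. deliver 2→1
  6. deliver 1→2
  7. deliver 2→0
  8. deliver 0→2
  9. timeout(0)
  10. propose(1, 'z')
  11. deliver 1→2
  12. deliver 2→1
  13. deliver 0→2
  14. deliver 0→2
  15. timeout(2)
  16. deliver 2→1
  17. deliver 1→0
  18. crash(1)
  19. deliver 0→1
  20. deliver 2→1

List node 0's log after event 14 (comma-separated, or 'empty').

empty

[1] timeout(2) → N2(cand t1 [-])
[2] deliver 2→1 → N1(foll t1 [-])
[3] deliver 1→2 → N2(lead t1 [-])
[4] propose(2,'x') → N2(lead t1 [x])
[5] deliver 2→1 → N1(foll t1 [x])
[6] deliver 1→2 → ∅
[7] deliver 2→0 → N0(foll t1 [-])
[8] deliver 0→2 → ∅
[9] timeout(0) → N0(cand t2 [-])
[10] propose(1,'z') → ∅
[11] deliver 1→2 → ∅
[12] deliver 2→1 → ∅
[13] deliver 0→2 → N2(foll t2 [x])
[14] deliver 0→2 → ∅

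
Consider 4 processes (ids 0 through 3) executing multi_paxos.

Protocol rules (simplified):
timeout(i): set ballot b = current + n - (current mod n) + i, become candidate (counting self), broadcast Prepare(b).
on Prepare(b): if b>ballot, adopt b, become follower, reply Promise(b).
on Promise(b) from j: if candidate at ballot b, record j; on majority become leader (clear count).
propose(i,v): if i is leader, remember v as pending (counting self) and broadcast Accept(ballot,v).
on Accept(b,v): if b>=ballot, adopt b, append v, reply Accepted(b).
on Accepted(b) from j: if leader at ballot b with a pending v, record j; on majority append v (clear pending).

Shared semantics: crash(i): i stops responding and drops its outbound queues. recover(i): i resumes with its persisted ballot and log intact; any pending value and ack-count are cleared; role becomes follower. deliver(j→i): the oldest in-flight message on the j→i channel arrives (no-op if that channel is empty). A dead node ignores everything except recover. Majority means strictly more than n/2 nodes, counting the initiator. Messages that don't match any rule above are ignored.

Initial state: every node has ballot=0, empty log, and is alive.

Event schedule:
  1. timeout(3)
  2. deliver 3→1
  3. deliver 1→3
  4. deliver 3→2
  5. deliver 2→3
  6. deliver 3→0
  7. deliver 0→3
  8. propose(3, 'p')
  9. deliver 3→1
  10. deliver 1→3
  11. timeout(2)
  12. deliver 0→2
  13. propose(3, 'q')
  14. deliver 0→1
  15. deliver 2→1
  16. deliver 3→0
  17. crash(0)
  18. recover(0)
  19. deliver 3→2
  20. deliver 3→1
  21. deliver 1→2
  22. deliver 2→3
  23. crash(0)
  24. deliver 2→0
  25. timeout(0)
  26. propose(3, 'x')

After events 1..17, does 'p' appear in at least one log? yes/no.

e1 timeout(3): 3[cand,b=7,-]
e2 deliver 3→1: 1[foll,b=7,-]
e3 deliver 1→3: ·
e4 deliver 3→2: 2[foll,b=7,-]
e5 deliver 2→3: 3[lead,b=7,-]
e6 deliver 3→0: 0[foll,b=7,-]
e7 deliver 0→3: ·
e8 propose(3,'p'): ·
e9 deliver 3→1: 1[foll,b=7,p]
e10 deliver 1→3: ·
e11 timeout(2): 2[cand,b=10,-]
e12 deliver 0→2: ·
e13 propose(3,'q'): ·
e14 deliver 0→1: ·
e15 deliver 2→1: 1[foll,b=10,p]
e16 deliver 3→0: 0[foll,b=7,p]
e17 crash(0): 0[✗foll,b=7,p]

yes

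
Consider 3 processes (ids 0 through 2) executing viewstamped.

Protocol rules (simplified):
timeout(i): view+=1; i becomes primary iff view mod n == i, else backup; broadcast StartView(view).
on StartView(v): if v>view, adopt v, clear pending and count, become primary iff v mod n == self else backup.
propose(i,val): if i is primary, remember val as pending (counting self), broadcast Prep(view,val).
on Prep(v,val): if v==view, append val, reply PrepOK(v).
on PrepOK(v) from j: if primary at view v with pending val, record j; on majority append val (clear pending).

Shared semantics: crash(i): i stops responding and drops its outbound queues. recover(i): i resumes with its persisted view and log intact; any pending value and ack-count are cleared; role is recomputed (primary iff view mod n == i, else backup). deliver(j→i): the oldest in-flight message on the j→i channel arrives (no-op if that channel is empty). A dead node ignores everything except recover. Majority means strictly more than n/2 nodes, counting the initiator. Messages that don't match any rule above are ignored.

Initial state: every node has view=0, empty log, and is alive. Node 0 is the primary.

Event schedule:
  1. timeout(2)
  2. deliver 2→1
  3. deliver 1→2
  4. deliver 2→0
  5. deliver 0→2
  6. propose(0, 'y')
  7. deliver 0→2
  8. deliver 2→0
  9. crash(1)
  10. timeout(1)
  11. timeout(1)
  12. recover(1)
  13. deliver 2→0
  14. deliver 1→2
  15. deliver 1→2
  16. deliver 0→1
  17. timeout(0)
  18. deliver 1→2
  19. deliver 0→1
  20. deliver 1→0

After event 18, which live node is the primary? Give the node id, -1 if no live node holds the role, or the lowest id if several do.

1. timeout(2):  <2:back v1 ->
2. deliver 2→1:  <1:prim v1 ->
3. deliver 1→2:  nop
4. deliver 2→0:  <0:back v1 ->
5. deliver 0→2:  nop
6. propose(0,'y'):  nop
7. deliver 0→2:  nop
8. deliver 2→0:  nop
9. crash(1):  <1:✗prim v1 ->
10. timeout(1):  nop
11. timeout(1):  nop
12. recover(1):  <1:prim v1 ->
13. deliver 2→0:  nop
14. deliver 1→2:  nop
15. deliver 1→2:  nop
16. deliver 0→1:  nop
17. timeout(0):  <0:back v2 ->
18. deliver 1→2:  nop

1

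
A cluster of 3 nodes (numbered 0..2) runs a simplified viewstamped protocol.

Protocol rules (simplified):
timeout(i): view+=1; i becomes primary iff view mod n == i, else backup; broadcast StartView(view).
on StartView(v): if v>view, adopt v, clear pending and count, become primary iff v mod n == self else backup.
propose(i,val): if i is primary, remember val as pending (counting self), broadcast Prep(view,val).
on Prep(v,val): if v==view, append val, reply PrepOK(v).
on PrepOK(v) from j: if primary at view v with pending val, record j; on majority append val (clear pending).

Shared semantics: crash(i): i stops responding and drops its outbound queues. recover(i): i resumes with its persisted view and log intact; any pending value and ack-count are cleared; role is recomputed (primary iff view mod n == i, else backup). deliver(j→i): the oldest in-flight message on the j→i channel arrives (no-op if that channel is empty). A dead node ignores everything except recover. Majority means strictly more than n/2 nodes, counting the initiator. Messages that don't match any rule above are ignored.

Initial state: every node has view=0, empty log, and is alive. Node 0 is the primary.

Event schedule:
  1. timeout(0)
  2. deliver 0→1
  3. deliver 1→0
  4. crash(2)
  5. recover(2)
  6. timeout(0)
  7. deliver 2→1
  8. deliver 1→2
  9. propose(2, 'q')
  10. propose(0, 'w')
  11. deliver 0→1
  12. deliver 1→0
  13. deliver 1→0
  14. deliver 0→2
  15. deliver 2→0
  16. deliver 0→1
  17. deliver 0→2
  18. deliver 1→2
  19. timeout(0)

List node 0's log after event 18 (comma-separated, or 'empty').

empty

e1 timeout(0): 0[back,v=1,-]
e2 deliver 0→1: 1[prim,v=1,-]
e3 deliver 1→0: ·
e4 crash(2): 2[✗back,v=0,-]
e5 recover(2): 2[back,v=0,-]
e6 timeout(0): 0[back,v=2,-]
e7 deliver 2→1: ·
e8 deliver 1→2: ·
e9 propose(2,'q'): ·
e10 propose(0,'w'): ·
e11 deliver 0→1: 1[back,v=2,-]
e12 deliver 1→0: ·
e13 deliver 1→0: ·
e14 deliver 0→2: 2[back,v=1,-]
e15 deliver 2→0: ·
e16 deliver 0→1: ·
e17 deliver 0→2: 2[prim,v=2,-]
e18 deliver 1→2: ·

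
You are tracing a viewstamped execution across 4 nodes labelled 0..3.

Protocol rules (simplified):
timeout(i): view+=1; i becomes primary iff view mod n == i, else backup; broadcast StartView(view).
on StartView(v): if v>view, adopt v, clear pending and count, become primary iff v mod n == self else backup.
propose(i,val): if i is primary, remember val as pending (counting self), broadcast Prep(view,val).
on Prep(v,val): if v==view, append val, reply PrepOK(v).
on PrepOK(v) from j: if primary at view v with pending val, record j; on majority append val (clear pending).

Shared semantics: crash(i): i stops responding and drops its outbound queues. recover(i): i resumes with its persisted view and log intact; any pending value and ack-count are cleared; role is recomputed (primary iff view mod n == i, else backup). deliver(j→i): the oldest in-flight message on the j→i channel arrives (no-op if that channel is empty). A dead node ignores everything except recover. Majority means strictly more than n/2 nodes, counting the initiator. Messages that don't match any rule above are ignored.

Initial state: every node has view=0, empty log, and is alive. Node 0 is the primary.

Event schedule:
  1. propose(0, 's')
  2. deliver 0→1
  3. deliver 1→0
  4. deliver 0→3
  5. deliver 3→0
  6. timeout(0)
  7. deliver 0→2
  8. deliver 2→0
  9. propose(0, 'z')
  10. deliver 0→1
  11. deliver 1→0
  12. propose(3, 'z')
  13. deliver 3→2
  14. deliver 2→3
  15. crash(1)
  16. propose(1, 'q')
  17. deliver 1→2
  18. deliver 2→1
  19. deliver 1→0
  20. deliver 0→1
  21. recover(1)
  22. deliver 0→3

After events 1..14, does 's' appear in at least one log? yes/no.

[1] propose(0,'s') → ∅
[2] deliver 0→1 → N1(back v0 [s])
[3] deliver 1→0 → ∅
[4] deliver 0→3 → N3(back v0 [s])
[5] deliver 3→0 → N0(prim v0 [s])
[6] timeout(0) → N0(back v1 [s])
[7] deliver 0→2 → N2(back v0 [s])
[8] deliver 2→0 → ∅
[9] propose(0,'z') → ∅
[10] deliver 0→1 → N1(prim v1 [s])
[11] deliver 1→0 → ∅
[12] propose(3,'z') → ∅
[13] deliver 3→2 → ∅
[14] deliver 2→3 → ∅

yes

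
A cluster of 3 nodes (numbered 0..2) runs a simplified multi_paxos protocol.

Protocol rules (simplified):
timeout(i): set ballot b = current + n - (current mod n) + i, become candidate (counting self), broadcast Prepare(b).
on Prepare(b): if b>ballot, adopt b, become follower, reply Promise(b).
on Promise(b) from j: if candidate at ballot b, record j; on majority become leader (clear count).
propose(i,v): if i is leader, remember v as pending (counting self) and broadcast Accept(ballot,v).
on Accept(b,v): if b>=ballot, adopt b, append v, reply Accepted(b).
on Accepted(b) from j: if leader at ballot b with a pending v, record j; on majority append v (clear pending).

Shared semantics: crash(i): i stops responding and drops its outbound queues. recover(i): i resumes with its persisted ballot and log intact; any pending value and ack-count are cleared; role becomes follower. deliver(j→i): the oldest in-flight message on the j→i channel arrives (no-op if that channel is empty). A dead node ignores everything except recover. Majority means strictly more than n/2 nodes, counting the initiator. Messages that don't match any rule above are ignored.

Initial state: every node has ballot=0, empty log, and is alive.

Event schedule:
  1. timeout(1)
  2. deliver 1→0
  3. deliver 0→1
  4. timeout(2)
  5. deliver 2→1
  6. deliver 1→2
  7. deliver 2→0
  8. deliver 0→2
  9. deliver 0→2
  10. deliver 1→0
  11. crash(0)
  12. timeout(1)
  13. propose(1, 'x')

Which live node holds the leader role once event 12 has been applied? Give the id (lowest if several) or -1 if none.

e1 timeout(1): 1[cand,b=4,-]
e2 deliver 1→0: 0[foll,b=4,-]
e3 deliver 0→1: 1[lead,b=4,-]
e4 timeout(2): 2[cand,b=5,-]
e5 deliver 2→1: 1[foll,b=5,-]
e6 deliver 1→2: ·
e7 deliver 2→0: 0[foll,b=5,-]
e8 deliver 0→2: 2[lead,b=5,-]
e9 deliver 0→2: ·
e10 deliver 1→0: ·
e11 crash(0): 0[✗foll,b=5,-]
e12 timeout(1): 1[cand,b=7,-]

2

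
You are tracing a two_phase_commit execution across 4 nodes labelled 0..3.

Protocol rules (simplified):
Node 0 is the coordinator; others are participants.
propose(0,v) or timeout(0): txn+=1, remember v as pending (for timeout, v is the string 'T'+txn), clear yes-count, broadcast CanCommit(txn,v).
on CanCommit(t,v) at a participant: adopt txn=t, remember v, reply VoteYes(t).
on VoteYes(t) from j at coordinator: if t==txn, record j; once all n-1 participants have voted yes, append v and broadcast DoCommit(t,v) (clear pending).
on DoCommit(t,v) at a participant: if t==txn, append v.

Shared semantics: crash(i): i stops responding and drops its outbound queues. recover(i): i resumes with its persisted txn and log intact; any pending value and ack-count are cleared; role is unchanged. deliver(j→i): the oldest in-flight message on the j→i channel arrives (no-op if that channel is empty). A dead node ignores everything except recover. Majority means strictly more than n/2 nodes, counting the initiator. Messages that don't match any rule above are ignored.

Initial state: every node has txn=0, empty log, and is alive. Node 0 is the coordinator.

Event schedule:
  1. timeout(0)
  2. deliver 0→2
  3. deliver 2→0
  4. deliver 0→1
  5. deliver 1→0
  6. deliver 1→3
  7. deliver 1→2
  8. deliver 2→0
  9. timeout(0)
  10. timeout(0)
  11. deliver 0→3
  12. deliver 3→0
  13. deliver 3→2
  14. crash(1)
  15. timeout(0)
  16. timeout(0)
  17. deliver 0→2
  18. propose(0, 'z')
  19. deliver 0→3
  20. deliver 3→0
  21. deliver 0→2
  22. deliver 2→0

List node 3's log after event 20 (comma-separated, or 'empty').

e1 timeout(0): 0[coor,t=1,-]
e2 deliver 0→2: 2[part,t=1,-]
e3 deliver 2→0: ·
e4 deliver 0→1: 1[part,t=1,-]
e5 deliver 1→0: ·
e6 deliver 1→3: ·
e7 deliver 1→2: ·
e8 deliver 2→0: ·
e9 timeout(0): 0[coor,t=2,-]
e10 timeout(0): 0[coor,t=3,-]
e11 deliver 0→3: 3[part,t=1,-]
e12 deliver 3→0: ·
e13 deliver 3→2: ·
e14 crash(1): 1[✗part,t=1,-]
e15 timeout(0): 0[coor,t=4,-]
e16 timeout(0): 0[coor,t=5,-]
e17 deliver 0→2: 2[part,t=2,-]
e18 propose(0,'z'): 0[coor,t=6,-]
e19 deliver 0→3: 3[part,t=2,-]
e20 deliver 3→0: ·

empty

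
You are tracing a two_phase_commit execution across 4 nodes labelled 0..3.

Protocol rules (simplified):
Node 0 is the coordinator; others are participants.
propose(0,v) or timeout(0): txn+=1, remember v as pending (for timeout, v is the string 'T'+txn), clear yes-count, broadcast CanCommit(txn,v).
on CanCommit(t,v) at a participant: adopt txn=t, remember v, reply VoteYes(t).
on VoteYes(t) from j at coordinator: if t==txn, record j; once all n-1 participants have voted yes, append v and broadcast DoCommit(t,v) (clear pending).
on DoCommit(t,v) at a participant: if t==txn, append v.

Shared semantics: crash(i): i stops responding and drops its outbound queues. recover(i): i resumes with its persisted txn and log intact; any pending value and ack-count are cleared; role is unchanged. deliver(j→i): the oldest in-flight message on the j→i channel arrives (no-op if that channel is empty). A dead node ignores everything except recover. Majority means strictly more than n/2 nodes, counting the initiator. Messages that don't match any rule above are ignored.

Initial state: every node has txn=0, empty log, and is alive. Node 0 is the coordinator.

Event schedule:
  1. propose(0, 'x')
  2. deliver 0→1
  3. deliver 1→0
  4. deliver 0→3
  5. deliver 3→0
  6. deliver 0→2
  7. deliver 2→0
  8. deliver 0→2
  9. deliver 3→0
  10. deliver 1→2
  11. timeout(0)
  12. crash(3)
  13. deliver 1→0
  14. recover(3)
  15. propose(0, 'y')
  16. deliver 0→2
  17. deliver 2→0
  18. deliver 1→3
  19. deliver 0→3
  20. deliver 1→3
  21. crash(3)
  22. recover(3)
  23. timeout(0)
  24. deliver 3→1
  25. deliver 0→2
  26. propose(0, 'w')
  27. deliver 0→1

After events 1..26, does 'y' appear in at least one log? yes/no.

e1 propose(0,'x'): 0[coor,t=1,-]
e2 deliver 0→1: 1[part,t=1,-]
e3 deliver 1→0: ·
e4 deliver 0→3: 3[part,t=1,-]
e5 deliver 3→0: ·
e6 deliver 0→2: 2[part,t=1,-]
e7 deliver 2→0: 0[coor,t=1,x]
e8 deliver 0→2: 2[part,t=1,x]
e9 deliver 3→0: ·
e10 deliver 1→2: ·
e11 timeout(0): 0[coor,t=2,x]
e12 crash(3): 3[✗part,t=1,-]
e13 deliver 1→0: ·
e14 recover(3): 3[part,t=1,-]
e15 propose(0,'y'): 0[coor,t=3,x]
e16 deliver 0→2: 2[part,t=2,x]
e17 deliver 2→0: ·
e18 deliver 1→3: ·
e19 deliver 0→3: 3[part,t=1,x]
e20 deliver 1→3: ·
e21 crash(3): 3[✗part,t=1,x]
e22 recover(3): 3[part,t=1,x]
e23 timeout(0): 0[coor,t=4,x]
e24 deliver 3→1: ·
e25 deliver 0→2: 2[part,t=3,x]
e26 propose(0,'w'): 0[coor,t=5,x]

no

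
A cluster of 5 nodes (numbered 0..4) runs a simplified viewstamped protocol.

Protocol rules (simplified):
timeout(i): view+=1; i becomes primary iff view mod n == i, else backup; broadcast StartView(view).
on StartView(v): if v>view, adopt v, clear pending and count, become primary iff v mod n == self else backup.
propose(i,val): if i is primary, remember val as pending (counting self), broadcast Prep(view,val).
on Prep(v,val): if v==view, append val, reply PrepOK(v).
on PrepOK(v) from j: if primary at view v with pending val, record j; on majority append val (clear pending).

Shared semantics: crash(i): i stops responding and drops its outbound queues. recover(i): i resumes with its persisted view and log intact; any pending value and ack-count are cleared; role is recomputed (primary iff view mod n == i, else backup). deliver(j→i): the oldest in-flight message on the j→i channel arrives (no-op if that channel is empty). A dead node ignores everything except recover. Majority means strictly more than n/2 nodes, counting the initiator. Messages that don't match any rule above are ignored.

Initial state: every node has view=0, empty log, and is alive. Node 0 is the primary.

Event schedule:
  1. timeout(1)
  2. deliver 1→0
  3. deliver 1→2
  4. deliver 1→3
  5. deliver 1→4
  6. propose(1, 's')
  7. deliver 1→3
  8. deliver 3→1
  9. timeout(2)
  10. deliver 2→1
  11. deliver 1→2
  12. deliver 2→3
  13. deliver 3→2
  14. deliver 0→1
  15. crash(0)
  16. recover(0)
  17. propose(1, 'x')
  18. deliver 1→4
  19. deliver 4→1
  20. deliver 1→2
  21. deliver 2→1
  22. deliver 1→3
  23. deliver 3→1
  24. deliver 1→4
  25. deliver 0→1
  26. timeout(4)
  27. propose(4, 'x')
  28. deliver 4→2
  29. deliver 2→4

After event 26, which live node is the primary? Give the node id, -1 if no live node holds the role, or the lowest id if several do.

2

[1] timeout(1) → N1(prim v1 [-])
[2] deliver 1→0 → N0(back v1 [-])
[3] deliver 1→2 → N2(back v1 [-])
[4] deliver 1→3 → N3(back v1 [-])
[5] deliver 1→4 → N4(back v1 [-])
[6] propose(1,'s') → ∅
[7] deliver 1→3 → N3(back v1 [s])
[8] deliver 3→1 → ∅
[9] timeout(2) → N2(prim v2 [-])
[10] deliver 2→1 → N1(back v2 [-])
[11] deliver 1→2 → ∅
[12] deliver 2→3 → N3(back v2 [s])
[13] deliver 3→2 → ∅
[14] deliver 0→1 → ∅
[15] crash(0) → N0(✗back v1 [-])
[16] recover(0) → N0(back v1 [-])
[17] propose(1,'x') → ∅
[18] deliver 1→4 → N4(back v1 [s])
[19] deliver 4→1 → ∅
[20] deliver 1→2 → ∅
[21] deliver 2→1 → ∅
[22] deliver 1→3 → ∅
[23] deliver 3→1 → ∅
[24] deliver 1→4 → ∅
[25] deliver 0→1 → ∅
[26] timeout(4) → N4(back v2 [s])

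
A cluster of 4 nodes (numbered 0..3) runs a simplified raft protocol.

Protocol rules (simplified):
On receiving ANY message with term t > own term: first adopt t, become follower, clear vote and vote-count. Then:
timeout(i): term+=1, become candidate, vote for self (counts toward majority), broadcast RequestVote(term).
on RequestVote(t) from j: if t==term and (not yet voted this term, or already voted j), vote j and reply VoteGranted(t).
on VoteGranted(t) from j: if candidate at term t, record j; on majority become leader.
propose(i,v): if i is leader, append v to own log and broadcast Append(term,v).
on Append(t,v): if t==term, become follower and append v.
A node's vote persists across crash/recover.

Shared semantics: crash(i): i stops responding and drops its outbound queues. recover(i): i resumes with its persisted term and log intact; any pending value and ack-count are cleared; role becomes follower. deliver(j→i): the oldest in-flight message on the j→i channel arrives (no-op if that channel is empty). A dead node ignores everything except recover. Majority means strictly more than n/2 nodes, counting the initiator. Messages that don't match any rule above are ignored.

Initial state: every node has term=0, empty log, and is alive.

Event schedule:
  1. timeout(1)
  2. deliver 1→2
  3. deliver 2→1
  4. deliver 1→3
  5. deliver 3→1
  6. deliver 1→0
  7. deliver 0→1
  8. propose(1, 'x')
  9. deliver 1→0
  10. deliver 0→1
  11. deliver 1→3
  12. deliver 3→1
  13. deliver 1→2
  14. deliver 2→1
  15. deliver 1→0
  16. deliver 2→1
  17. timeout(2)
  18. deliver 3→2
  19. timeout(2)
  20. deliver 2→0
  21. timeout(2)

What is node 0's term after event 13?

e1 timeout(1): 1[cand,t=1,-]
e2 deliver 1→2: 2[foll,t=1,-]
e3 deliver 2→1: ·
e4 deliver 1→3: 3[foll,t=1,-]
e5 deliver 3→1: 1[lead,t=1,-]
e6 deliver 1→0: 0[foll,t=1,-]
e7 deliver 0→1: ·
e8 propose(1,'x'): 1[lead,t=1,x]
e9 deliver 1→0: 0[foll,t=1,x]
e10 deliver 0→1: ·
e11 deliver 1→3: 3[foll,t=1,x]
e12 deliver 3→1: ·
e13 deliver 1→2: 2[foll,t=1,x]

1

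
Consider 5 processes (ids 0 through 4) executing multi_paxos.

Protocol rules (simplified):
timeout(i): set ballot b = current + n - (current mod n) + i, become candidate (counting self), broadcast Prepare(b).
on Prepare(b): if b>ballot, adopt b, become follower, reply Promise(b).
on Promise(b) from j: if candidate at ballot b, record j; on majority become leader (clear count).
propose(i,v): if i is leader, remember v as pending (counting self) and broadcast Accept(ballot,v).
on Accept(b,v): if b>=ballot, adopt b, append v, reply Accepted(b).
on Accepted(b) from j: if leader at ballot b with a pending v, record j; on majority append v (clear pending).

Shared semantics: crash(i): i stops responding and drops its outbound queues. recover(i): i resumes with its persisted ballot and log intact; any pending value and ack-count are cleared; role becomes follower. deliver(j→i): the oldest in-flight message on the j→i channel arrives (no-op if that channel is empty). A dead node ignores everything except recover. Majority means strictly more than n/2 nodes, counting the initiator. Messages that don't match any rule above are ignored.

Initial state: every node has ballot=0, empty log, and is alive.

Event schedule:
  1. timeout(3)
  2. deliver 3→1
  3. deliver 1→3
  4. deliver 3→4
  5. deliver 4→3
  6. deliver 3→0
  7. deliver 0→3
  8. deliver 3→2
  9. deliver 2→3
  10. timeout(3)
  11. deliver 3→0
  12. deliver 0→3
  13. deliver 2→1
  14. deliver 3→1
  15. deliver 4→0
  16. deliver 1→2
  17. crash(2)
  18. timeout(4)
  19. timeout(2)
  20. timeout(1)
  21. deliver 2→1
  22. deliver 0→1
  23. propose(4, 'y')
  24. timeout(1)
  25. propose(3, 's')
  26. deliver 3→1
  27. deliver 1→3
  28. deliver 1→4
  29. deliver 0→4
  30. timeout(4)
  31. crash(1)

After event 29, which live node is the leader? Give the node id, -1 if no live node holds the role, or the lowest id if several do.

step 1 timeout(3): 3={cand,b=8,log=-}
step 2 deliver 3→1: 1={foll,b=8,log=-}
step 3 deliver 1→3: —
step 4 deliver 3→4: 4={foll,b=8,log=-}
step 5 deliver 4→3: 3={lead,b=8,log=-}
step 6 deliver 3→0: 0={foll,b=8,log=-}
step 7 deliver 0→3: —
step 8 deliver 3→2: 2={foll,b=8,log=-}
step 9 deliver 2→3: —
step 10 timeout(3): 3={cand,b=13,log=-}
step 11 deliver 3→0: 0={foll,b=13,log=-}
step 12 deliver 0→3: —
step 13 deliver 2→1: —
step 14 deliver 3→1: 1={foll,b=13,log=-}
step 15 deliver 4→0: —
step 16 deliver 1→2: —
step 17 crash(2): 2={✗foll,b=8,log=-}
step 18 timeout(4): 4={cand,b=14,log=-}
step 19 timeout(2): —
step 20 timeout(1): 1={cand,b=16,log=-}
step 21 deliver 2→1: —
step 22 deliver 0→1: —
step 23 propose(4,'y'): —
step 24 timeout(1): 1={cand,b=21,log=-}
step 25 propose(3,'s'): —
step 26 deliver 3→1: —
step 27 deliver 1→3: 3={lead,b=13,log=-}
step 28 deliver 1→4: 4={foll,b=16,log=-}
step 29 deliver 0→4: —

3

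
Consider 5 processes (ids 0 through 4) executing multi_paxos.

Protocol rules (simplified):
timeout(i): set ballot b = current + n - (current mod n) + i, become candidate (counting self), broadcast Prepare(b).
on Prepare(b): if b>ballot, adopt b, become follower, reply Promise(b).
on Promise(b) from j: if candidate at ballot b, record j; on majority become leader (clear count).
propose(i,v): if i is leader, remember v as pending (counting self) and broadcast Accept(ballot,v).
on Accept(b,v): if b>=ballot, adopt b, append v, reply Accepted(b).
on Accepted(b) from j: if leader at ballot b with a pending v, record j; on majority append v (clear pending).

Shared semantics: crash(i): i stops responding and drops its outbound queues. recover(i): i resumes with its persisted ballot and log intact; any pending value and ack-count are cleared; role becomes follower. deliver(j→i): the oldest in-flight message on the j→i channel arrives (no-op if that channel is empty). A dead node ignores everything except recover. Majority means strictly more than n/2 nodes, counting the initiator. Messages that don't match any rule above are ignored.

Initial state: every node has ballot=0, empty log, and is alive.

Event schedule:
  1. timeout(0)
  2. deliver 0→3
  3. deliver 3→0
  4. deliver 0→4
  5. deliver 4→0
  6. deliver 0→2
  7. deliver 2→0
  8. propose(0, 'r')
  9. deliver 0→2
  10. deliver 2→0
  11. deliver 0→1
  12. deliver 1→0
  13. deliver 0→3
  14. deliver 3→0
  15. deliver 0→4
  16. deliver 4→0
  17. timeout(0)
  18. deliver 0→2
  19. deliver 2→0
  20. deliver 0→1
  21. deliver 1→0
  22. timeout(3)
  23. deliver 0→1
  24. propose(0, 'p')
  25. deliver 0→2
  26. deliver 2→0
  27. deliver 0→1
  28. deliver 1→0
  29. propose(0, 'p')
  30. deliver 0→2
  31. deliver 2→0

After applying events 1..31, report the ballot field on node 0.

1. timeout(0):  <0:cand b5 ->
2. deliver 0→3:  <3:foll b5 ->
3. deliver 3→0:  nop
4. deliver 0→4:  <4:foll b5 ->
5. deliver 4→0:  <0:lead b5 ->
6. deliver 0→2:  <2:foll b5 ->
7. deliver 2→0:  nop
8. propose(0,'r'):  nop
9. deliver 0→2:  <2:foll b5 r>
10. deliver 2→0:  nop
11. deliver 0→1:  <1:foll b5 ->
12. deliver 1→0:  nop
13. deliver 0→3:  <3:foll b5 r>
14. deliver 3→0:  <0:lead b5 r>
15. deliver 0→4:  <4:foll b5 r>
16. deliver 4→0:  nop
17. timeout(0):  <0:cand b10 r>
18. deliver 0→2:  <2:foll b10 r>
19. deliver 2→0:  nop
20. deliver 0→1:  <1:foll b5 r>
21. deliver 1→0:  nop
22. timeout(3):  <3:cand b13 r>
23. deliver 0→1:  <1:foll b10 r>
24. propose(0,'p'):  nop
25. deliver 0→2:  nop
26. deliver 2→0:  nop
27. deliver 0→1:  nop
28. deliver 1→0:  <0:lead b10 r>
29. propose(0,'p'):  nop
30. deliver 0→2:  <2:foll b10 r,p>
31. deliver 2→0:  nop

10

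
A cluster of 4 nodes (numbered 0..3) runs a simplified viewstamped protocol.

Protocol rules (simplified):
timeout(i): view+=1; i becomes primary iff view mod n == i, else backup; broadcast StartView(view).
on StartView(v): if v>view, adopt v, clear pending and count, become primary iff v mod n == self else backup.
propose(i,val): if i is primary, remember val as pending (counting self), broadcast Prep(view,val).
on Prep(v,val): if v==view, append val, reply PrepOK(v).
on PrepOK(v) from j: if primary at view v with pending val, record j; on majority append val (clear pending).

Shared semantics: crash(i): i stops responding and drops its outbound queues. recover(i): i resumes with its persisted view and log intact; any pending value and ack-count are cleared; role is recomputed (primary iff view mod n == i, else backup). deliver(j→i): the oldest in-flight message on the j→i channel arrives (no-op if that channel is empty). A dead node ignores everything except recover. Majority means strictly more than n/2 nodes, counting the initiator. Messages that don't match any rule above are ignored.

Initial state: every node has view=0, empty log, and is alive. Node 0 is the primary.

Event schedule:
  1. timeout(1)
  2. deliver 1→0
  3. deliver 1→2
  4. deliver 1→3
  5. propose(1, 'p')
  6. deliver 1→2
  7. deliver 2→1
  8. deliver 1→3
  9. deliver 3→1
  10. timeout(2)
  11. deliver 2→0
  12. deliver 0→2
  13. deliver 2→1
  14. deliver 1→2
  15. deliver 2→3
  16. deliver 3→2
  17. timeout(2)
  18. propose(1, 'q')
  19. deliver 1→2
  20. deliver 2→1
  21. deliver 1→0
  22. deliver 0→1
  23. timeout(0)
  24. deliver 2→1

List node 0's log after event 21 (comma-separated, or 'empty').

e1 timeout(1): 1[prim,v=1,-]
e2 deliver 1→0: 0[back,v=1,-]
e3 deliver 1→2: 2[back,v=1,-]
e4 deliver 1→3: 3[back,v=1,-]
e5 propose(1,'p'): ·
e6 deliver 1→2: 2[back,v=1,p]
e7 deliver 2→1: ·
e8 deliver 1→3: 3[back,v=1,p]
e9 deliver 3→1: 1[prim,v=1,p]
e10 timeout(2): 2[prim,v=2,p]
e11 deliver 2→0: 0[back,v=2,-]
e12 deliver 0→2: ·
e13 deliver 2→1: 1[back,v=2,p]
e14 deliver 1→2: ·
e15 deliver 2→3: 3[back,v=2,p]
e16 deliver 3→2: ·
e17 timeout(2): 2[back,v=3,p]
e18 propose(1,'q'): ·
e19 deliver 1→2: ·
e20 deliver 2→1: 1[back,v=3,p]
e21 deliver 1→0: ·

empty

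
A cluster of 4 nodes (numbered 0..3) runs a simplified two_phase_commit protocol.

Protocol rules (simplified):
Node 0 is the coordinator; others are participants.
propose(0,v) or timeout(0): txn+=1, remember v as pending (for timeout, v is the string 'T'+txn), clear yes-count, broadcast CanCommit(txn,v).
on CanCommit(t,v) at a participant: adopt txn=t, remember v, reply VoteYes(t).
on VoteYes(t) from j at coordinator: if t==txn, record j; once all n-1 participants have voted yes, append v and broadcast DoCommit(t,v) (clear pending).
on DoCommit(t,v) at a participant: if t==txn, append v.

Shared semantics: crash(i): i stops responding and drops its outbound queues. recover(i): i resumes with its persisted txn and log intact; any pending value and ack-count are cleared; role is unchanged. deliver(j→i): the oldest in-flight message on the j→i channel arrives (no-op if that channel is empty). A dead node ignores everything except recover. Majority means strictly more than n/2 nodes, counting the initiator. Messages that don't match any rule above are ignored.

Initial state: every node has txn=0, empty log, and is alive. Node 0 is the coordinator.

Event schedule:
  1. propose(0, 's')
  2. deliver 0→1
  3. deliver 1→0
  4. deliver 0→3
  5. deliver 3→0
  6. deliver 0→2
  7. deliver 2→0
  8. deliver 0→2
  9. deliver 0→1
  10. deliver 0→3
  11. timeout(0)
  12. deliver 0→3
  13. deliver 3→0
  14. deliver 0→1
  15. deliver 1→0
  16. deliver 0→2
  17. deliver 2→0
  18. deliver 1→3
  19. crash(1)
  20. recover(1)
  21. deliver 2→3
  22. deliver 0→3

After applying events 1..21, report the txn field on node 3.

2

after 1 — propose(0,'s'): n0:coor/t1/[-]
after 2 — deliver 0→1: n1:part/t1/[-]
after 3 — deliver 1→0: ·
after 4 — deliver 0→3: n3:part/t1/[-]
after 5 — deliver 3→0: ·
after 6 — deliver 0→2: n2:part/t1/[-]
after 7 — deliver 2→0: n0:coor/t1/[s]
after 8 — deliver 0→2: n2:part/t1/[s]
after 9 — deliver 0→1: n1:part/t1/[s]
after 10 — deliver 0→3: n3:part/t1/[s]
after 11 — timeout(0): n0:coor/t2/[s]
after 12 — deliver 0→3: n3:part/t2/[s]
after 13 — deliver 3→0: ·
after 14 — deliver 0→1: n1:part/t2/[s]
after 15 — deliver 1→0: ·
after 16 — deliver 0→2: n2:part/t2/[s]
after 17 — deliver 2→0: n0:coor/t2/[s,T2]
after 18 — deliver 1→3: ·
after 19 — crash(1): n1:✗part/t2/[s]
after 20 — recover(1): n1:part/t2/[s]
after 21 — deliver 2→3: ·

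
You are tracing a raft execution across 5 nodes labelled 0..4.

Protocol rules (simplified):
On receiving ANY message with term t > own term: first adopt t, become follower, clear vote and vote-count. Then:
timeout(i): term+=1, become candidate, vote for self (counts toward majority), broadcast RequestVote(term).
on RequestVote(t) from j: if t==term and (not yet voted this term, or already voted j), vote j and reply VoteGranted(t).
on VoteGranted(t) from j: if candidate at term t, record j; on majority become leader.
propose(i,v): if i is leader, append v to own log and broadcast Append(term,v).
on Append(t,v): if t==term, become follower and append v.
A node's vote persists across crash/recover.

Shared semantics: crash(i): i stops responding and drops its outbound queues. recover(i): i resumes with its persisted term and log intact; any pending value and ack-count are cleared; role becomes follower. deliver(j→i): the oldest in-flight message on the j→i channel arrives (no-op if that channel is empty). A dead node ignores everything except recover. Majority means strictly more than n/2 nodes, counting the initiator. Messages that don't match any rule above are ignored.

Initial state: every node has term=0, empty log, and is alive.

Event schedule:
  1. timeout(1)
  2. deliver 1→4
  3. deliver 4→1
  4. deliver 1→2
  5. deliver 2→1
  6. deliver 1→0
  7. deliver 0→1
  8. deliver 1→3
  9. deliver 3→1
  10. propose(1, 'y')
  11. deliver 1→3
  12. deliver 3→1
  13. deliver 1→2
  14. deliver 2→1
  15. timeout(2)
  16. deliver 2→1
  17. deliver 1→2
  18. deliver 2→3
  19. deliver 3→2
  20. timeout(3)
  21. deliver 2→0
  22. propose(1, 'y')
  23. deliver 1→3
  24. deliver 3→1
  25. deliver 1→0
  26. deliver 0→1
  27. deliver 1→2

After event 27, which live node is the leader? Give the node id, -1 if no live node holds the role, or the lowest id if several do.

step 1 timeout(1): 1={cand,t=1,log=-}
step 2 deliver 1→4: 4={foll,t=1,log=-}
step 3 deliver 4→1: —
step 4 deliver 1→2: 2={foll,t=1,log=-}
step 5 deliver 2→1: 1={lead,t=1,log=-}
step 6 deliver 1→0: 0={foll,t=1,log=-}
step 7 deliver 0→1: —
step 8 deliver 1→3: 3={foll,t=1,log=-}
step 9 deliver 3→1: —
step 10 propose(1,'y'): 1={lead,t=1,log=y}
step 11 deliver 1→3: 3={foll,t=1,log=y}
step 12 deliver 3→1: —
step 13 deliver 1→2: 2={foll,t=1,log=y}
step 14 deliver 2→1: —
step 15 timeout(2): 2={cand,t=2,log=y}
step 16 deliver 2→1: 1={foll,t=2,log=y}
step 17 deliver 1→2: —
step 18 deliver 2→3: 3={foll,t=2,log=y}
step 19 deliver 3→2: 2={lead,t=2,log=y}
step 20 timeout(3): 3={cand,t=3,log=y}
step 21 deliver 2→0: 0={foll,t=2,log=-}
step 22 propose(1,'y'): —
step 23 deliver 1→3: —
step 24 deliver 3→1: 1={foll,t=3,log=y}
step 25 deliver 1→0: —
step 26 deliver 0→1: —
step 27 deliver 1→2: —

2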